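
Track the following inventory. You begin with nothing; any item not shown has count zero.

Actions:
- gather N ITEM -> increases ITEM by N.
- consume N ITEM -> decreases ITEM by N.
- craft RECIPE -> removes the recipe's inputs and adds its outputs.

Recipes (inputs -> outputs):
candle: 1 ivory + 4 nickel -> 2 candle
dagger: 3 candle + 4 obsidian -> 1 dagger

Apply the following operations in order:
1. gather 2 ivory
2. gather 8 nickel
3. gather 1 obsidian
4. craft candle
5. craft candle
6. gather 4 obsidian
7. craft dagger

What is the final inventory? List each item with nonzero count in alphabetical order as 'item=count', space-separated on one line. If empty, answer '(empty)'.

Answer: candle=1 dagger=1 obsidian=1

Derivation:
After 1 (gather 2 ivory): ivory=2
After 2 (gather 8 nickel): ivory=2 nickel=8
After 3 (gather 1 obsidian): ivory=2 nickel=8 obsidian=1
After 4 (craft candle): candle=2 ivory=1 nickel=4 obsidian=1
After 5 (craft candle): candle=4 obsidian=1
After 6 (gather 4 obsidian): candle=4 obsidian=5
After 7 (craft dagger): candle=1 dagger=1 obsidian=1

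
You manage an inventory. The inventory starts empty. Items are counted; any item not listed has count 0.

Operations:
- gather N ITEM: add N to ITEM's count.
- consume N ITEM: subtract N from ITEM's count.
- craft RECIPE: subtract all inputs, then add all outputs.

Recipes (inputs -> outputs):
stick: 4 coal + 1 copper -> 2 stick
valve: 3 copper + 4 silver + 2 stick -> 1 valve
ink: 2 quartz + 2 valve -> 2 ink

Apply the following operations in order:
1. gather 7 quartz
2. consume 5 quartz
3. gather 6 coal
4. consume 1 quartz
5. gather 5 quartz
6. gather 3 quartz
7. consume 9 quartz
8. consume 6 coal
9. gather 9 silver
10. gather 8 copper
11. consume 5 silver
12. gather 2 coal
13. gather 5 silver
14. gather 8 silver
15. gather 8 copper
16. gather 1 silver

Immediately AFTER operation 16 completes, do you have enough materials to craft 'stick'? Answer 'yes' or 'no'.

Answer: no

Derivation:
After 1 (gather 7 quartz): quartz=7
After 2 (consume 5 quartz): quartz=2
After 3 (gather 6 coal): coal=6 quartz=2
After 4 (consume 1 quartz): coal=6 quartz=1
After 5 (gather 5 quartz): coal=6 quartz=6
After 6 (gather 3 quartz): coal=6 quartz=9
After 7 (consume 9 quartz): coal=6
After 8 (consume 6 coal): (empty)
After 9 (gather 9 silver): silver=9
After 10 (gather 8 copper): copper=8 silver=9
After 11 (consume 5 silver): copper=8 silver=4
After 12 (gather 2 coal): coal=2 copper=8 silver=4
After 13 (gather 5 silver): coal=2 copper=8 silver=9
After 14 (gather 8 silver): coal=2 copper=8 silver=17
After 15 (gather 8 copper): coal=2 copper=16 silver=17
After 16 (gather 1 silver): coal=2 copper=16 silver=18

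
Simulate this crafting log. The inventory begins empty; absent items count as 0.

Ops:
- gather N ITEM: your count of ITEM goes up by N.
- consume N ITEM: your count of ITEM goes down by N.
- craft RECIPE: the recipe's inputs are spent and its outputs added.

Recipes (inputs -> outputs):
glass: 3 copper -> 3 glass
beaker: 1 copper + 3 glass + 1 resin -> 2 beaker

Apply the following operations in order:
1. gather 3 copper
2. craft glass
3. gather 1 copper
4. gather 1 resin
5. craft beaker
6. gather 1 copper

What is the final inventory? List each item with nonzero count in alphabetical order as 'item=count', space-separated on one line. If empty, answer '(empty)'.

Answer: beaker=2 copper=1

Derivation:
After 1 (gather 3 copper): copper=3
After 2 (craft glass): glass=3
After 3 (gather 1 copper): copper=1 glass=3
After 4 (gather 1 resin): copper=1 glass=3 resin=1
After 5 (craft beaker): beaker=2
After 6 (gather 1 copper): beaker=2 copper=1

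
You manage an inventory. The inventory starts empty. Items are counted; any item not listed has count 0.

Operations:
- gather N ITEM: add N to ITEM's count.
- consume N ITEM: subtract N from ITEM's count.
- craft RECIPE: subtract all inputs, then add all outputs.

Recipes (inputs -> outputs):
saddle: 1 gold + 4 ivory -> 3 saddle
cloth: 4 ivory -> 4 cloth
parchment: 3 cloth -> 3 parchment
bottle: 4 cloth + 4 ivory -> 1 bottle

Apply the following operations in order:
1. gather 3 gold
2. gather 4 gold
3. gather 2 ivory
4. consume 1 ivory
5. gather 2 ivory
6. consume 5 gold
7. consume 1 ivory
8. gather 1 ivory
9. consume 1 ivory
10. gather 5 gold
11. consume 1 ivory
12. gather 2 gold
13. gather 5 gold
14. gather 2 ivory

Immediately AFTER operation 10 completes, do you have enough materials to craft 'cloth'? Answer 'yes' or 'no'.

After 1 (gather 3 gold): gold=3
After 2 (gather 4 gold): gold=7
After 3 (gather 2 ivory): gold=7 ivory=2
After 4 (consume 1 ivory): gold=7 ivory=1
After 5 (gather 2 ivory): gold=7 ivory=3
After 6 (consume 5 gold): gold=2 ivory=3
After 7 (consume 1 ivory): gold=2 ivory=2
After 8 (gather 1 ivory): gold=2 ivory=3
After 9 (consume 1 ivory): gold=2 ivory=2
After 10 (gather 5 gold): gold=7 ivory=2

Answer: no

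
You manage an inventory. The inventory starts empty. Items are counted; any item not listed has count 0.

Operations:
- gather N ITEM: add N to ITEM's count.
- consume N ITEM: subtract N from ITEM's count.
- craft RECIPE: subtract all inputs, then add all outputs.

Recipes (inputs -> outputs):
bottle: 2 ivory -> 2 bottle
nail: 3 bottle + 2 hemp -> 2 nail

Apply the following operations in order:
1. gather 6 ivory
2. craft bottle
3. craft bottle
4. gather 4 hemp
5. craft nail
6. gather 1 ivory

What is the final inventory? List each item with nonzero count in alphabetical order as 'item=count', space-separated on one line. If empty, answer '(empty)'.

Answer: bottle=1 hemp=2 ivory=3 nail=2

Derivation:
After 1 (gather 6 ivory): ivory=6
After 2 (craft bottle): bottle=2 ivory=4
After 3 (craft bottle): bottle=4 ivory=2
After 4 (gather 4 hemp): bottle=4 hemp=4 ivory=2
After 5 (craft nail): bottle=1 hemp=2 ivory=2 nail=2
After 6 (gather 1 ivory): bottle=1 hemp=2 ivory=3 nail=2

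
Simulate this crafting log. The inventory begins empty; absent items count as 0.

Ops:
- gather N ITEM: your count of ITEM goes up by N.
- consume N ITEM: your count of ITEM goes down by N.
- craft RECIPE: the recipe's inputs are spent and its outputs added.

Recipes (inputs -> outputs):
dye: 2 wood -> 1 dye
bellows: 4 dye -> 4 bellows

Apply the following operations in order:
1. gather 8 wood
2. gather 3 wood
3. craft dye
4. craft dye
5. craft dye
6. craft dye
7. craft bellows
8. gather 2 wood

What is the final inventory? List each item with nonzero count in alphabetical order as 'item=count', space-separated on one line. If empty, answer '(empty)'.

Answer: bellows=4 wood=5

Derivation:
After 1 (gather 8 wood): wood=8
After 2 (gather 3 wood): wood=11
After 3 (craft dye): dye=1 wood=9
After 4 (craft dye): dye=2 wood=7
After 5 (craft dye): dye=3 wood=5
After 6 (craft dye): dye=4 wood=3
After 7 (craft bellows): bellows=4 wood=3
After 8 (gather 2 wood): bellows=4 wood=5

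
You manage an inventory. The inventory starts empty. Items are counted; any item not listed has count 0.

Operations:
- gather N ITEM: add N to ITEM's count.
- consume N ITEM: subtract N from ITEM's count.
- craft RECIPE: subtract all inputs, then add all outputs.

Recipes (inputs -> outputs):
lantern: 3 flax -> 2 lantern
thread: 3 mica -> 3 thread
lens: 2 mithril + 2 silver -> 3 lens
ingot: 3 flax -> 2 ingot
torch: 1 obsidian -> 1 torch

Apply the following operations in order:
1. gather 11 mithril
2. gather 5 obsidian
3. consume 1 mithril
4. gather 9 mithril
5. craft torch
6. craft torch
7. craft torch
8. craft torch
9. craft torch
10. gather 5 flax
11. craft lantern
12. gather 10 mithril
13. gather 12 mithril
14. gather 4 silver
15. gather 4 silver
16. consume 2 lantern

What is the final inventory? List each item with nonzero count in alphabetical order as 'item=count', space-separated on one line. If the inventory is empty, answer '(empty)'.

After 1 (gather 11 mithril): mithril=11
After 2 (gather 5 obsidian): mithril=11 obsidian=5
After 3 (consume 1 mithril): mithril=10 obsidian=5
After 4 (gather 9 mithril): mithril=19 obsidian=5
After 5 (craft torch): mithril=19 obsidian=4 torch=1
After 6 (craft torch): mithril=19 obsidian=3 torch=2
After 7 (craft torch): mithril=19 obsidian=2 torch=3
After 8 (craft torch): mithril=19 obsidian=1 torch=4
After 9 (craft torch): mithril=19 torch=5
After 10 (gather 5 flax): flax=5 mithril=19 torch=5
After 11 (craft lantern): flax=2 lantern=2 mithril=19 torch=5
After 12 (gather 10 mithril): flax=2 lantern=2 mithril=29 torch=5
After 13 (gather 12 mithril): flax=2 lantern=2 mithril=41 torch=5
After 14 (gather 4 silver): flax=2 lantern=2 mithril=41 silver=4 torch=5
After 15 (gather 4 silver): flax=2 lantern=2 mithril=41 silver=8 torch=5
After 16 (consume 2 lantern): flax=2 mithril=41 silver=8 torch=5

Answer: flax=2 mithril=41 silver=8 torch=5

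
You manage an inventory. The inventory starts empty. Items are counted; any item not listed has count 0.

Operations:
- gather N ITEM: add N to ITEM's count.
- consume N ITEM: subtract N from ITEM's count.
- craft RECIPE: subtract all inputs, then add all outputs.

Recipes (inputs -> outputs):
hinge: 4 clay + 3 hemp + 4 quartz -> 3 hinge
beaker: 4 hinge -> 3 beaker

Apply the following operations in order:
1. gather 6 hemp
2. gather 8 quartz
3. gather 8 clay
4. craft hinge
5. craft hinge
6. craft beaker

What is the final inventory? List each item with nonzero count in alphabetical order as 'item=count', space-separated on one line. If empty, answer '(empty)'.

Answer: beaker=3 hinge=2

Derivation:
After 1 (gather 6 hemp): hemp=6
After 2 (gather 8 quartz): hemp=6 quartz=8
After 3 (gather 8 clay): clay=8 hemp=6 quartz=8
After 4 (craft hinge): clay=4 hemp=3 hinge=3 quartz=4
After 5 (craft hinge): hinge=6
After 6 (craft beaker): beaker=3 hinge=2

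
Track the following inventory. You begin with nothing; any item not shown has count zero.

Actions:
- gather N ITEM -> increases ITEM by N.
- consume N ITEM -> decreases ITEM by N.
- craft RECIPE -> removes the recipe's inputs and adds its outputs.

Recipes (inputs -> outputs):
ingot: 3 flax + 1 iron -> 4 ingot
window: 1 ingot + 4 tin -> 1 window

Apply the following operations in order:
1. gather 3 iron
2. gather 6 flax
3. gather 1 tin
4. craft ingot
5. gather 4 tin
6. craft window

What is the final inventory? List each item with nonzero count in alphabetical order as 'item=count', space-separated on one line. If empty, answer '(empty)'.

Answer: flax=3 ingot=3 iron=2 tin=1 window=1

Derivation:
After 1 (gather 3 iron): iron=3
After 2 (gather 6 flax): flax=6 iron=3
After 3 (gather 1 tin): flax=6 iron=3 tin=1
After 4 (craft ingot): flax=3 ingot=4 iron=2 tin=1
After 5 (gather 4 tin): flax=3 ingot=4 iron=2 tin=5
After 6 (craft window): flax=3 ingot=3 iron=2 tin=1 window=1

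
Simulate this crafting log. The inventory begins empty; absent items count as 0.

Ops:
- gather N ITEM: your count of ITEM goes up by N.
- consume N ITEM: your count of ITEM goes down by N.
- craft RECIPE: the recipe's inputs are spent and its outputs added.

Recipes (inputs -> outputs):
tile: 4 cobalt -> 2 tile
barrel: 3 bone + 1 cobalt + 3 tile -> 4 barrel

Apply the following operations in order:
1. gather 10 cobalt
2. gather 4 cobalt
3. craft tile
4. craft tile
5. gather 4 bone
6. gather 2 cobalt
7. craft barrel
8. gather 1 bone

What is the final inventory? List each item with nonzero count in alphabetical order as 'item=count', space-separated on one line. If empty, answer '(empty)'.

After 1 (gather 10 cobalt): cobalt=10
After 2 (gather 4 cobalt): cobalt=14
After 3 (craft tile): cobalt=10 tile=2
After 4 (craft tile): cobalt=6 tile=4
After 5 (gather 4 bone): bone=4 cobalt=6 tile=4
After 6 (gather 2 cobalt): bone=4 cobalt=8 tile=4
After 7 (craft barrel): barrel=4 bone=1 cobalt=7 tile=1
After 8 (gather 1 bone): barrel=4 bone=2 cobalt=7 tile=1

Answer: barrel=4 bone=2 cobalt=7 tile=1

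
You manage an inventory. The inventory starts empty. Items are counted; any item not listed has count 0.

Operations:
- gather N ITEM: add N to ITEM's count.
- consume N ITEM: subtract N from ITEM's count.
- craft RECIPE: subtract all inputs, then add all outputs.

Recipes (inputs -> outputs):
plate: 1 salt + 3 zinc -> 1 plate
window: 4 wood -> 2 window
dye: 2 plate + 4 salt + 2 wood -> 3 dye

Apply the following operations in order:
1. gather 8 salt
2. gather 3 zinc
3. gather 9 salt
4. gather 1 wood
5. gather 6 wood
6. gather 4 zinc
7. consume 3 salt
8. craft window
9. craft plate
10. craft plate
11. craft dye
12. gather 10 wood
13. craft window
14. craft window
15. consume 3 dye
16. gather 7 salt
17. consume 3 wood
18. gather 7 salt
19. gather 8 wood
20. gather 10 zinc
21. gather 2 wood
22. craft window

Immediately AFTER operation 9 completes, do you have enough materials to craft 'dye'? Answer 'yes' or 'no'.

After 1 (gather 8 salt): salt=8
After 2 (gather 3 zinc): salt=8 zinc=3
After 3 (gather 9 salt): salt=17 zinc=3
After 4 (gather 1 wood): salt=17 wood=1 zinc=3
After 5 (gather 6 wood): salt=17 wood=7 zinc=3
After 6 (gather 4 zinc): salt=17 wood=7 zinc=7
After 7 (consume 3 salt): salt=14 wood=7 zinc=7
After 8 (craft window): salt=14 window=2 wood=3 zinc=7
After 9 (craft plate): plate=1 salt=13 window=2 wood=3 zinc=4

Answer: no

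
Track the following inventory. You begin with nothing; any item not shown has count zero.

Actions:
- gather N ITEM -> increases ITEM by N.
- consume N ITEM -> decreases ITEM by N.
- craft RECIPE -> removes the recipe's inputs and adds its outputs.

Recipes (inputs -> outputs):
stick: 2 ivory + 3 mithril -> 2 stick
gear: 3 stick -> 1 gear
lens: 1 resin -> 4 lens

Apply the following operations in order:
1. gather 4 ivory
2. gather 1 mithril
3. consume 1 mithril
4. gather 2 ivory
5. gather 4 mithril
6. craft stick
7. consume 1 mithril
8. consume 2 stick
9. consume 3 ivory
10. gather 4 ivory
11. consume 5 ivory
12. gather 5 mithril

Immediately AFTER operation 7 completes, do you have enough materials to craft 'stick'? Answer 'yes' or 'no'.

After 1 (gather 4 ivory): ivory=4
After 2 (gather 1 mithril): ivory=4 mithril=1
After 3 (consume 1 mithril): ivory=4
After 4 (gather 2 ivory): ivory=6
After 5 (gather 4 mithril): ivory=6 mithril=4
After 6 (craft stick): ivory=4 mithril=1 stick=2
After 7 (consume 1 mithril): ivory=4 stick=2

Answer: no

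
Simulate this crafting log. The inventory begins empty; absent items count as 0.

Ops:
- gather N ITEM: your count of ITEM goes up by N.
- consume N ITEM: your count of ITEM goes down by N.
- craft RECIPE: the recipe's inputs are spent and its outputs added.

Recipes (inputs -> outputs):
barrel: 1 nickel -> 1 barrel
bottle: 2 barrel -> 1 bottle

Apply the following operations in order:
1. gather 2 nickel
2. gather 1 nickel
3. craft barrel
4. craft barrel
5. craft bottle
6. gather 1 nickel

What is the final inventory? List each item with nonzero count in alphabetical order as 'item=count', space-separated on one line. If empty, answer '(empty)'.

Answer: bottle=1 nickel=2

Derivation:
After 1 (gather 2 nickel): nickel=2
After 2 (gather 1 nickel): nickel=3
After 3 (craft barrel): barrel=1 nickel=2
After 4 (craft barrel): barrel=2 nickel=1
After 5 (craft bottle): bottle=1 nickel=1
After 6 (gather 1 nickel): bottle=1 nickel=2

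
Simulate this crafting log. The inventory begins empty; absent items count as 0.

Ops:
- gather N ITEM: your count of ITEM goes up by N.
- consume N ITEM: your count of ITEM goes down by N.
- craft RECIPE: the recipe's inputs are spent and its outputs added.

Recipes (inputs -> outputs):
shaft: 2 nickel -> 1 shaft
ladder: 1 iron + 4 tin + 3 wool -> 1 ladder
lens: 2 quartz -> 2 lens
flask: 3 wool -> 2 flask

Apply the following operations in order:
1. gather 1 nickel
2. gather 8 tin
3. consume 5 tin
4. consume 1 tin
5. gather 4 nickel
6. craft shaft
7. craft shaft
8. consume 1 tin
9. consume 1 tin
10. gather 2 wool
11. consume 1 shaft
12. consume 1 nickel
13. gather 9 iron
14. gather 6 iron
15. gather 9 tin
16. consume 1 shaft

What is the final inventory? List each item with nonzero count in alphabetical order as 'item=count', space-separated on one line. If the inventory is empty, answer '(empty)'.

Answer: iron=15 tin=9 wool=2

Derivation:
After 1 (gather 1 nickel): nickel=1
After 2 (gather 8 tin): nickel=1 tin=8
After 3 (consume 5 tin): nickel=1 tin=3
After 4 (consume 1 tin): nickel=1 tin=2
After 5 (gather 4 nickel): nickel=5 tin=2
After 6 (craft shaft): nickel=3 shaft=1 tin=2
After 7 (craft shaft): nickel=1 shaft=2 tin=2
After 8 (consume 1 tin): nickel=1 shaft=2 tin=1
After 9 (consume 1 tin): nickel=1 shaft=2
After 10 (gather 2 wool): nickel=1 shaft=2 wool=2
After 11 (consume 1 shaft): nickel=1 shaft=1 wool=2
After 12 (consume 1 nickel): shaft=1 wool=2
After 13 (gather 9 iron): iron=9 shaft=1 wool=2
After 14 (gather 6 iron): iron=15 shaft=1 wool=2
After 15 (gather 9 tin): iron=15 shaft=1 tin=9 wool=2
After 16 (consume 1 shaft): iron=15 tin=9 wool=2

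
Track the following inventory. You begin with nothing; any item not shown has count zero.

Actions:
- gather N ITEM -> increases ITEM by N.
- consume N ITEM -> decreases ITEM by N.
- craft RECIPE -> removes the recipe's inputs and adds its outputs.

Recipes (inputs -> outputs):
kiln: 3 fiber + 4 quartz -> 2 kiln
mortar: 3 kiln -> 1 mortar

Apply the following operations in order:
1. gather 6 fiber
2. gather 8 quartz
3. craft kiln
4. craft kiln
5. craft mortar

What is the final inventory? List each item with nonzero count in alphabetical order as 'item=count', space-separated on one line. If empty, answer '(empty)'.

After 1 (gather 6 fiber): fiber=6
After 2 (gather 8 quartz): fiber=6 quartz=8
After 3 (craft kiln): fiber=3 kiln=2 quartz=4
After 4 (craft kiln): kiln=4
After 5 (craft mortar): kiln=1 mortar=1

Answer: kiln=1 mortar=1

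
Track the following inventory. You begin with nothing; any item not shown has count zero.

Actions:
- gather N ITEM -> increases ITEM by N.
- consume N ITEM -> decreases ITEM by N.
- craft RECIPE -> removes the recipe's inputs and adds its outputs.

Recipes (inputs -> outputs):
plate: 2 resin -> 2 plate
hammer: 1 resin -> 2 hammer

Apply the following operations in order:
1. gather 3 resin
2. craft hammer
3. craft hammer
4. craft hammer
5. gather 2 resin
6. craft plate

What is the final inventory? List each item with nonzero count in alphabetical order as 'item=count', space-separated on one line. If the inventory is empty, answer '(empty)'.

After 1 (gather 3 resin): resin=3
After 2 (craft hammer): hammer=2 resin=2
After 3 (craft hammer): hammer=4 resin=1
After 4 (craft hammer): hammer=6
After 5 (gather 2 resin): hammer=6 resin=2
After 6 (craft plate): hammer=6 plate=2

Answer: hammer=6 plate=2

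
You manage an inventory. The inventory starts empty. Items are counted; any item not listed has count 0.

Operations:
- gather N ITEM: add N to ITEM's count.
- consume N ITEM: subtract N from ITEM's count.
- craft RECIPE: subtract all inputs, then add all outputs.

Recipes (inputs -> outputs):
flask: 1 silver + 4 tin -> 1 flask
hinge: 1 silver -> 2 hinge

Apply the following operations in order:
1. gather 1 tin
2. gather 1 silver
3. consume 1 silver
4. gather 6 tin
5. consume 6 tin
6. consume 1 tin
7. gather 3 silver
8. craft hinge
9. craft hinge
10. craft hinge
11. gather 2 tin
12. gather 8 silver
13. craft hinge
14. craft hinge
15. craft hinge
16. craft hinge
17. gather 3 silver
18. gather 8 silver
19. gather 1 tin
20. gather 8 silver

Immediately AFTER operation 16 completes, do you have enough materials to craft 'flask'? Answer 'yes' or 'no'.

After 1 (gather 1 tin): tin=1
After 2 (gather 1 silver): silver=1 tin=1
After 3 (consume 1 silver): tin=1
After 4 (gather 6 tin): tin=7
After 5 (consume 6 tin): tin=1
After 6 (consume 1 tin): (empty)
After 7 (gather 3 silver): silver=3
After 8 (craft hinge): hinge=2 silver=2
After 9 (craft hinge): hinge=4 silver=1
After 10 (craft hinge): hinge=6
After 11 (gather 2 tin): hinge=6 tin=2
After 12 (gather 8 silver): hinge=6 silver=8 tin=2
After 13 (craft hinge): hinge=8 silver=7 tin=2
After 14 (craft hinge): hinge=10 silver=6 tin=2
After 15 (craft hinge): hinge=12 silver=5 tin=2
After 16 (craft hinge): hinge=14 silver=4 tin=2

Answer: no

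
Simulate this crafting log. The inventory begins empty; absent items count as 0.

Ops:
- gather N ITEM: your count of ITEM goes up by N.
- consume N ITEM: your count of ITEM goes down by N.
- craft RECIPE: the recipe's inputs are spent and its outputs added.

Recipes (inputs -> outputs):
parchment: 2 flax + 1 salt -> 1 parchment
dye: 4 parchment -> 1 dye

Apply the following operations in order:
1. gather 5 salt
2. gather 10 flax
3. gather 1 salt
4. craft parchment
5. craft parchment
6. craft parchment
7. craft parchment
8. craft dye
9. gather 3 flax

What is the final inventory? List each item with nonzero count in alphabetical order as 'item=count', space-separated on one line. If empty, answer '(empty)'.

After 1 (gather 5 salt): salt=5
After 2 (gather 10 flax): flax=10 salt=5
After 3 (gather 1 salt): flax=10 salt=6
After 4 (craft parchment): flax=8 parchment=1 salt=5
After 5 (craft parchment): flax=6 parchment=2 salt=4
After 6 (craft parchment): flax=4 parchment=3 salt=3
After 7 (craft parchment): flax=2 parchment=4 salt=2
After 8 (craft dye): dye=1 flax=2 salt=2
After 9 (gather 3 flax): dye=1 flax=5 salt=2

Answer: dye=1 flax=5 salt=2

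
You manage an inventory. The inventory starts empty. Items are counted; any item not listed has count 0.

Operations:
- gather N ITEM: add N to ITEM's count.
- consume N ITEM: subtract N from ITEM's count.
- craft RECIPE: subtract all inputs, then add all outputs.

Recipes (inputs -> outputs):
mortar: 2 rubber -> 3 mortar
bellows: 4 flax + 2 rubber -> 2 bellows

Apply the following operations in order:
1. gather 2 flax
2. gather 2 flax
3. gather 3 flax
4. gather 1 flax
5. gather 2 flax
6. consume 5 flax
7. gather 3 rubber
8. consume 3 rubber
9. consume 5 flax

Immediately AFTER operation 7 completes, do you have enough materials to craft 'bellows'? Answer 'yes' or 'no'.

Answer: yes

Derivation:
After 1 (gather 2 flax): flax=2
After 2 (gather 2 flax): flax=4
After 3 (gather 3 flax): flax=7
After 4 (gather 1 flax): flax=8
After 5 (gather 2 flax): flax=10
After 6 (consume 5 flax): flax=5
After 7 (gather 3 rubber): flax=5 rubber=3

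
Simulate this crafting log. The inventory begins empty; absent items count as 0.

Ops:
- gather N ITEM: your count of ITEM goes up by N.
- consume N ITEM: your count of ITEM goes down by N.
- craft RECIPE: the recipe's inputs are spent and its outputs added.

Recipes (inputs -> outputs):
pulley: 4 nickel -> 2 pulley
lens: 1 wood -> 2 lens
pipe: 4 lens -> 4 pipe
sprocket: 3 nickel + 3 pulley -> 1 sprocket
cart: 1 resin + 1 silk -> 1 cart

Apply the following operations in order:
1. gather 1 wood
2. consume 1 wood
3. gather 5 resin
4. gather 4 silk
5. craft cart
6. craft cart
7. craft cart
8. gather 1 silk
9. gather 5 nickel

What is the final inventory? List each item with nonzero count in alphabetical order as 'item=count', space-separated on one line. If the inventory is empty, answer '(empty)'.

Answer: cart=3 nickel=5 resin=2 silk=2

Derivation:
After 1 (gather 1 wood): wood=1
After 2 (consume 1 wood): (empty)
After 3 (gather 5 resin): resin=5
After 4 (gather 4 silk): resin=5 silk=4
After 5 (craft cart): cart=1 resin=4 silk=3
After 6 (craft cart): cart=2 resin=3 silk=2
After 7 (craft cart): cart=3 resin=2 silk=1
After 8 (gather 1 silk): cart=3 resin=2 silk=2
After 9 (gather 5 nickel): cart=3 nickel=5 resin=2 silk=2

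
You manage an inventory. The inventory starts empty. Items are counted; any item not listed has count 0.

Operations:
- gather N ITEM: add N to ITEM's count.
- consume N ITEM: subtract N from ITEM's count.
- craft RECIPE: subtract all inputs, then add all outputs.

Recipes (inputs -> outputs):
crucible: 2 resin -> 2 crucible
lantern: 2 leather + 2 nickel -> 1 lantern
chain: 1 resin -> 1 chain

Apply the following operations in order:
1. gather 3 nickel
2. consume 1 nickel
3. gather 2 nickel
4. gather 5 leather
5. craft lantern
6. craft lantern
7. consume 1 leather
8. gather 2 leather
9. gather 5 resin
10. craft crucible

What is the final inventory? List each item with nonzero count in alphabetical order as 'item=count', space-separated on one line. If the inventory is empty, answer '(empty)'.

After 1 (gather 3 nickel): nickel=3
After 2 (consume 1 nickel): nickel=2
After 3 (gather 2 nickel): nickel=4
After 4 (gather 5 leather): leather=5 nickel=4
After 5 (craft lantern): lantern=1 leather=3 nickel=2
After 6 (craft lantern): lantern=2 leather=1
After 7 (consume 1 leather): lantern=2
After 8 (gather 2 leather): lantern=2 leather=2
After 9 (gather 5 resin): lantern=2 leather=2 resin=5
After 10 (craft crucible): crucible=2 lantern=2 leather=2 resin=3

Answer: crucible=2 lantern=2 leather=2 resin=3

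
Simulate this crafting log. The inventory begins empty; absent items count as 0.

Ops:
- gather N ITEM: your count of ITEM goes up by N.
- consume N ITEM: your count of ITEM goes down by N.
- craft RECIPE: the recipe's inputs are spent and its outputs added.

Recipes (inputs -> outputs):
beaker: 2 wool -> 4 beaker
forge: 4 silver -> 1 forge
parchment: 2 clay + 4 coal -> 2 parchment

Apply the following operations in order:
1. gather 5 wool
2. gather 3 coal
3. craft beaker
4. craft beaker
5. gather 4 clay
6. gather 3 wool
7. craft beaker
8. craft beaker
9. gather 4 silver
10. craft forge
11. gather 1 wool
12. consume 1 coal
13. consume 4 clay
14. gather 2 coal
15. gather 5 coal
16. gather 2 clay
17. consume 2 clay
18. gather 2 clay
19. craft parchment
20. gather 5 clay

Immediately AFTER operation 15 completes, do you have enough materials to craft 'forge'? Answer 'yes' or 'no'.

After 1 (gather 5 wool): wool=5
After 2 (gather 3 coal): coal=3 wool=5
After 3 (craft beaker): beaker=4 coal=3 wool=3
After 4 (craft beaker): beaker=8 coal=3 wool=1
After 5 (gather 4 clay): beaker=8 clay=4 coal=3 wool=1
After 6 (gather 3 wool): beaker=8 clay=4 coal=3 wool=4
After 7 (craft beaker): beaker=12 clay=4 coal=3 wool=2
After 8 (craft beaker): beaker=16 clay=4 coal=3
After 9 (gather 4 silver): beaker=16 clay=4 coal=3 silver=4
After 10 (craft forge): beaker=16 clay=4 coal=3 forge=1
After 11 (gather 1 wool): beaker=16 clay=4 coal=3 forge=1 wool=1
After 12 (consume 1 coal): beaker=16 clay=4 coal=2 forge=1 wool=1
After 13 (consume 4 clay): beaker=16 coal=2 forge=1 wool=1
After 14 (gather 2 coal): beaker=16 coal=4 forge=1 wool=1
After 15 (gather 5 coal): beaker=16 coal=9 forge=1 wool=1

Answer: no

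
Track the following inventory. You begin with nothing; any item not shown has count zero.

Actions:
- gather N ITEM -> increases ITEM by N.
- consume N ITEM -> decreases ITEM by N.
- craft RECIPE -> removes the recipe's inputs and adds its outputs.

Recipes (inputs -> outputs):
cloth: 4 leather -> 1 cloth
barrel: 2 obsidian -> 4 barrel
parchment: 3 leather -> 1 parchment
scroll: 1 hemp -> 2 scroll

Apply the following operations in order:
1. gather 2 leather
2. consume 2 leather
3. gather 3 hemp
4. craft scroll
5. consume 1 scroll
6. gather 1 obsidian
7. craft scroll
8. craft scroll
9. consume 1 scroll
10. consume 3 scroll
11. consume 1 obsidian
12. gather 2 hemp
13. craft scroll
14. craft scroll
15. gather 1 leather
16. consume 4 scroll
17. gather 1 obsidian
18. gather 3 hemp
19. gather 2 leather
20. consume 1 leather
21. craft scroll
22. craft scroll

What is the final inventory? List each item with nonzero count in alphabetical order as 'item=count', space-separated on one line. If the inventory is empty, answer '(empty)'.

After 1 (gather 2 leather): leather=2
After 2 (consume 2 leather): (empty)
After 3 (gather 3 hemp): hemp=3
After 4 (craft scroll): hemp=2 scroll=2
After 5 (consume 1 scroll): hemp=2 scroll=1
After 6 (gather 1 obsidian): hemp=2 obsidian=1 scroll=1
After 7 (craft scroll): hemp=1 obsidian=1 scroll=3
After 8 (craft scroll): obsidian=1 scroll=5
After 9 (consume 1 scroll): obsidian=1 scroll=4
After 10 (consume 3 scroll): obsidian=1 scroll=1
After 11 (consume 1 obsidian): scroll=1
After 12 (gather 2 hemp): hemp=2 scroll=1
After 13 (craft scroll): hemp=1 scroll=3
After 14 (craft scroll): scroll=5
After 15 (gather 1 leather): leather=1 scroll=5
After 16 (consume 4 scroll): leather=1 scroll=1
After 17 (gather 1 obsidian): leather=1 obsidian=1 scroll=1
After 18 (gather 3 hemp): hemp=3 leather=1 obsidian=1 scroll=1
After 19 (gather 2 leather): hemp=3 leather=3 obsidian=1 scroll=1
After 20 (consume 1 leather): hemp=3 leather=2 obsidian=1 scroll=1
After 21 (craft scroll): hemp=2 leather=2 obsidian=1 scroll=3
After 22 (craft scroll): hemp=1 leather=2 obsidian=1 scroll=5

Answer: hemp=1 leather=2 obsidian=1 scroll=5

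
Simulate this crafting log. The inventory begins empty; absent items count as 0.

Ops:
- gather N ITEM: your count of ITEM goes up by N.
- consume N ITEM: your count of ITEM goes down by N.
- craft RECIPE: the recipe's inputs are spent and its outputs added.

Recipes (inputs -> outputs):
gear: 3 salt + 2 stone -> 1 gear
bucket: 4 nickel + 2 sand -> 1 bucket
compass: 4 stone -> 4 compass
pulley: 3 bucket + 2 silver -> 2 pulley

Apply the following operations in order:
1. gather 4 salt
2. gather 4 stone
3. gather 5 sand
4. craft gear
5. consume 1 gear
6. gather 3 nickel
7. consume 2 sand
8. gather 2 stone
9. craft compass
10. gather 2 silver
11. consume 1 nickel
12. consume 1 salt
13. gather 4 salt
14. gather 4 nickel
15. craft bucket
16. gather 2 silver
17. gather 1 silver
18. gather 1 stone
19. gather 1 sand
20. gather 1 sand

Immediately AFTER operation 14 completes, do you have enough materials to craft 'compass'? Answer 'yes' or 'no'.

After 1 (gather 4 salt): salt=4
After 2 (gather 4 stone): salt=4 stone=4
After 3 (gather 5 sand): salt=4 sand=5 stone=4
After 4 (craft gear): gear=1 salt=1 sand=5 stone=2
After 5 (consume 1 gear): salt=1 sand=5 stone=2
After 6 (gather 3 nickel): nickel=3 salt=1 sand=5 stone=2
After 7 (consume 2 sand): nickel=3 salt=1 sand=3 stone=2
After 8 (gather 2 stone): nickel=3 salt=1 sand=3 stone=4
After 9 (craft compass): compass=4 nickel=3 salt=1 sand=3
After 10 (gather 2 silver): compass=4 nickel=3 salt=1 sand=3 silver=2
After 11 (consume 1 nickel): compass=4 nickel=2 salt=1 sand=3 silver=2
After 12 (consume 1 salt): compass=4 nickel=2 sand=3 silver=2
After 13 (gather 4 salt): compass=4 nickel=2 salt=4 sand=3 silver=2
After 14 (gather 4 nickel): compass=4 nickel=6 salt=4 sand=3 silver=2

Answer: no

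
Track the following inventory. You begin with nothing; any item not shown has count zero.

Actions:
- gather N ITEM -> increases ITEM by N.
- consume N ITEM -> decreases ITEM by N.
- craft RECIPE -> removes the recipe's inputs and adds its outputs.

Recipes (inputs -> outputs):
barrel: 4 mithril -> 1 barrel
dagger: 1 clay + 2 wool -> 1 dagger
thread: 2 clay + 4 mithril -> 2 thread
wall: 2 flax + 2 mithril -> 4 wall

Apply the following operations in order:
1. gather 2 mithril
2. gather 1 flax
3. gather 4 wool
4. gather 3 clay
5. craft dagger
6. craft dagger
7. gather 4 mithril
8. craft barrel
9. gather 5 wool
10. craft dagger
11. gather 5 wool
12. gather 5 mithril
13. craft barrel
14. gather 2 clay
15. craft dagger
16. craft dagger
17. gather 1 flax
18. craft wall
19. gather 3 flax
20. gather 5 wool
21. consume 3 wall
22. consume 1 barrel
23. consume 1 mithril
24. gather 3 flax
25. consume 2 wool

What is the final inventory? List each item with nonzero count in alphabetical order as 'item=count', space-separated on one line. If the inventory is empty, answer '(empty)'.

Answer: barrel=1 dagger=5 flax=6 wall=1 wool=7

Derivation:
After 1 (gather 2 mithril): mithril=2
After 2 (gather 1 flax): flax=1 mithril=2
After 3 (gather 4 wool): flax=1 mithril=2 wool=4
After 4 (gather 3 clay): clay=3 flax=1 mithril=2 wool=4
After 5 (craft dagger): clay=2 dagger=1 flax=1 mithril=2 wool=2
After 6 (craft dagger): clay=1 dagger=2 flax=1 mithril=2
After 7 (gather 4 mithril): clay=1 dagger=2 flax=1 mithril=6
After 8 (craft barrel): barrel=1 clay=1 dagger=2 flax=1 mithril=2
After 9 (gather 5 wool): barrel=1 clay=1 dagger=2 flax=1 mithril=2 wool=5
After 10 (craft dagger): barrel=1 dagger=3 flax=1 mithril=2 wool=3
After 11 (gather 5 wool): barrel=1 dagger=3 flax=1 mithril=2 wool=8
After 12 (gather 5 mithril): barrel=1 dagger=3 flax=1 mithril=7 wool=8
After 13 (craft barrel): barrel=2 dagger=3 flax=1 mithril=3 wool=8
After 14 (gather 2 clay): barrel=2 clay=2 dagger=3 flax=1 mithril=3 wool=8
After 15 (craft dagger): barrel=2 clay=1 dagger=4 flax=1 mithril=3 wool=6
After 16 (craft dagger): barrel=2 dagger=5 flax=1 mithril=3 wool=4
After 17 (gather 1 flax): barrel=2 dagger=5 flax=2 mithril=3 wool=4
After 18 (craft wall): barrel=2 dagger=5 mithril=1 wall=4 wool=4
After 19 (gather 3 flax): barrel=2 dagger=5 flax=3 mithril=1 wall=4 wool=4
After 20 (gather 5 wool): barrel=2 dagger=5 flax=3 mithril=1 wall=4 wool=9
After 21 (consume 3 wall): barrel=2 dagger=5 flax=3 mithril=1 wall=1 wool=9
After 22 (consume 1 barrel): barrel=1 dagger=5 flax=3 mithril=1 wall=1 wool=9
After 23 (consume 1 mithril): barrel=1 dagger=5 flax=3 wall=1 wool=9
After 24 (gather 3 flax): barrel=1 dagger=5 flax=6 wall=1 wool=9
After 25 (consume 2 wool): barrel=1 dagger=5 flax=6 wall=1 wool=7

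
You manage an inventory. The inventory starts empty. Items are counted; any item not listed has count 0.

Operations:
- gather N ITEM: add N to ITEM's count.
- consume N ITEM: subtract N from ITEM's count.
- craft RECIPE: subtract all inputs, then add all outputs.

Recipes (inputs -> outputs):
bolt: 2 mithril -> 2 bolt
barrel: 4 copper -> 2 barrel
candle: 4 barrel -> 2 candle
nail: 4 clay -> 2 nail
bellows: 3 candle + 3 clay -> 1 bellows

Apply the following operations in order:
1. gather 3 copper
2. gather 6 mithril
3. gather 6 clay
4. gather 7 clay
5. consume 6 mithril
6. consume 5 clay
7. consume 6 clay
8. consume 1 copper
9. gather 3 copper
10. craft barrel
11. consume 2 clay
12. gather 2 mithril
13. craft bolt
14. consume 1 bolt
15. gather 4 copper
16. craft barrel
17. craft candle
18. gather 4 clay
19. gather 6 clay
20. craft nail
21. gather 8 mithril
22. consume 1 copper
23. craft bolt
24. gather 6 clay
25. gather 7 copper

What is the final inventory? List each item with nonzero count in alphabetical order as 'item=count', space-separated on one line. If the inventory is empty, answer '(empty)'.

Answer: bolt=3 candle=2 clay=12 copper=7 mithril=6 nail=2

Derivation:
After 1 (gather 3 copper): copper=3
After 2 (gather 6 mithril): copper=3 mithril=6
After 3 (gather 6 clay): clay=6 copper=3 mithril=6
After 4 (gather 7 clay): clay=13 copper=3 mithril=6
After 5 (consume 6 mithril): clay=13 copper=3
After 6 (consume 5 clay): clay=8 copper=3
After 7 (consume 6 clay): clay=2 copper=3
After 8 (consume 1 copper): clay=2 copper=2
After 9 (gather 3 copper): clay=2 copper=5
After 10 (craft barrel): barrel=2 clay=2 copper=1
After 11 (consume 2 clay): barrel=2 copper=1
After 12 (gather 2 mithril): barrel=2 copper=1 mithril=2
After 13 (craft bolt): barrel=2 bolt=2 copper=1
After 14 (consume 1 bolt): barrel=2 bolt=1 copper=1
After 15 (gather 4 copper): barrel=2 bolt=1 copper=5
After 16 (craft barrel): barrel=4 bolt=1 copper=1
After 17 (craft candle): bolt=1 candle=2 copper=1
After 18 (gather 4 clay): bolt=1 candle=2 clay=4 copper=1
After 19 (gather 6 clay): bolt=1 candle=2 clay=10 copper=1
After 20 (craft nail): bolt=1 candle=2 clay=6 copper=1 nail=2
After 21 (gather 8 mithril): bolt=1 candle=2 clay=6 copper=1 mithril=8 nail=2
After 22 (consume 1 copper): bolt=1 candle=2 clay=6 mithril=8 nail=2
After 23 (craft bolt): bolt=3 candle=2 clay=6 mithril=6 nail=2
After 24 (gather 6 clay): bolt=3 candle=2 clay=12 mithril=6 nail=2
After 25 (gather 7 copper): bolt=3 candle=2 clay=12 copper=7 mithril=6 nail=2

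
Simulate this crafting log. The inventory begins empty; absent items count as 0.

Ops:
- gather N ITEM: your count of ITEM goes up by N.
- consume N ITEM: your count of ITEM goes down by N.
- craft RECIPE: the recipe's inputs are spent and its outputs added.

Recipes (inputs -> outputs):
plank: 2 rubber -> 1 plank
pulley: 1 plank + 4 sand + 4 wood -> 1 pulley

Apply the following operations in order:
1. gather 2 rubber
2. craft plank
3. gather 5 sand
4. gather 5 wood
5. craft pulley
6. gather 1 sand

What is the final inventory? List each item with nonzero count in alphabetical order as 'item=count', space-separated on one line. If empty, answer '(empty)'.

Answer: pulley=1 sand=2 wood=1

Derivation:
After 1 (gather 2 rubber): rubber=2
After 2 (craft plank): plank=1
After 3 (gather 5 sand): plank=1 sand=5
After 4 (gather 5 wood): plank=1 sand=5 wood=5
After 5 (craft pulley): pulley=1 sand=1 wood=1
After 6 (gather 1 sand): pulley=1 sand=2 wood=1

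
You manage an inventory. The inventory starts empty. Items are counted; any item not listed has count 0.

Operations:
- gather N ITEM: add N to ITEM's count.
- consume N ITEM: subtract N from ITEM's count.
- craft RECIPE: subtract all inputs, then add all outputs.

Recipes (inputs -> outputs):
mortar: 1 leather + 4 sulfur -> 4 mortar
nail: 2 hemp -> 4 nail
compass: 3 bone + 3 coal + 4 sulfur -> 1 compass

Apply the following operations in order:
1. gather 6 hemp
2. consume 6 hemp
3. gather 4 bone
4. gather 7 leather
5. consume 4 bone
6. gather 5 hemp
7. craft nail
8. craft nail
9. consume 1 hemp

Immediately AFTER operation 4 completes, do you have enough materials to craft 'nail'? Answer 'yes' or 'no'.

Answer: no

Derivation:
After 1 (gather 6 hemp): hemp=6
After 2 (consume 6 hemp): (empty)
After 3 (gather 4 bone): bone=4
After 4 (gather 7 leather): bone=4 leather=7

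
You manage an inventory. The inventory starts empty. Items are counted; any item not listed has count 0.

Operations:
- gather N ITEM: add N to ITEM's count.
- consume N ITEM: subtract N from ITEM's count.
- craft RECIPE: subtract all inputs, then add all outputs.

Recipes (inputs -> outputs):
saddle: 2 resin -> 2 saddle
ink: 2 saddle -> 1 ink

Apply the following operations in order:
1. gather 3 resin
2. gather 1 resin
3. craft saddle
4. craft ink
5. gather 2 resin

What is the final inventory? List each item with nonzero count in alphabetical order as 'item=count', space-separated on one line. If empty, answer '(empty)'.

After 1 (gather 3 resin): resin=3
After 2 (gather 1 resin): resin=4
After 3 (craft saddle): resin=2 saddle=2
After 4 (craft ink): ink=1 resin=2
After 5 (gather 2 resin): ink=1 resin=4

Answer: ink=1 resin=4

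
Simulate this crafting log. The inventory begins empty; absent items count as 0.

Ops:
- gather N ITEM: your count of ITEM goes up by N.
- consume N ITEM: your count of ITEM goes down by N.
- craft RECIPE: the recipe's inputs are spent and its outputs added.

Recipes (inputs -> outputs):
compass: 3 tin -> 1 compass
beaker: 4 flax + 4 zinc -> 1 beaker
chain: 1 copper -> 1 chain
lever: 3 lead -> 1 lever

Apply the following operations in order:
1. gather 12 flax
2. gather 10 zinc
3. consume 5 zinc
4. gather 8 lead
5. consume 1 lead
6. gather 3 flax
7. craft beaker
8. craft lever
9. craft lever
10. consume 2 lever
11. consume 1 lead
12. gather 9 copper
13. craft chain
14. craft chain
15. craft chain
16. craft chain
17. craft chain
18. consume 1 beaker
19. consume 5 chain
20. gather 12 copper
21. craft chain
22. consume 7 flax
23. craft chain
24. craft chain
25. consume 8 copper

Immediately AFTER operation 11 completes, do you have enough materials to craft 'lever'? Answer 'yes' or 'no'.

After 1 (gather 12 flax): flax=12
After 2 (gather 10 zinc): flax=12 zinc=10
After 3 (consume 5 zinc): flax=12 zinc=5
After 4 (gather 8 lead): flax=12 lead=8 zinc=5
After 5 (consume 1 lead): flax=12 lead=7 zinc=5
After 6 (gather 3 flax): flax=15 lead=7 zinc=5
After 7 (craft beaker): beaker=1 flax=11 lead=7 zinc=1
After 8 (craft lever): beaker=1 flax=11 lead=4 lever=1 zinc=1
After 9 (craft lever): beaker=1 flax=11 lead=1 lever=2 zinc=1
After 10 (consume 2 lever): beaker=1 flax=11 lead=1 zinc=1
After 11 (consume 1 lead): beaker=1 flax=11 zinc=1

Answer: no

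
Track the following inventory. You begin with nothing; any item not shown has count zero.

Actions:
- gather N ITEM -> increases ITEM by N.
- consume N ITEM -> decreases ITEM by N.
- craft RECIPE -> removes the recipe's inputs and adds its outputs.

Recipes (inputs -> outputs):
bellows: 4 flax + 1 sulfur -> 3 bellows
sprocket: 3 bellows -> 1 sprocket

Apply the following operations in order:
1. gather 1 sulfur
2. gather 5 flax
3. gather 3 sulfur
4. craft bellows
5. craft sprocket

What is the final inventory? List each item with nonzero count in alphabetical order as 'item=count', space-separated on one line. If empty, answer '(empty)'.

After 1 (gather 1 sulfur): sulfur=1
After 2 (gather 5 flax): flax=5 sulfur=1
After 3 (gather 3 sulfur): flax=5 sulfur=4
After 4 (craft bellows): bellows=3 flax=1 sulfur=3
After 5 (craft sprocket): flax=1 sprocket=1 sulfur=3

Answer: flax=1 sprocket=1 sulfur=3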